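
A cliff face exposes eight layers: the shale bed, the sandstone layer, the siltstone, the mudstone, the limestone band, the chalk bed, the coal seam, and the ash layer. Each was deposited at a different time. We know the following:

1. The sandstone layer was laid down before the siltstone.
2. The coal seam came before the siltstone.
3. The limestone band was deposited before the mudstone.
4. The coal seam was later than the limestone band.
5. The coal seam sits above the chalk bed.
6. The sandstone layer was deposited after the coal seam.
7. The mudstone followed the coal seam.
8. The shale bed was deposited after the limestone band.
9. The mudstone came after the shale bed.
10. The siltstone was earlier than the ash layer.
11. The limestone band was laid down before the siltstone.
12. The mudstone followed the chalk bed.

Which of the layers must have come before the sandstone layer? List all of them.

Directly stated before the sandstone layer: the coal seam.
The chalk bed reaches the sandstone layer via the chalk bed → the coal seam → the sandstone layer.
The limestone band reaches the sandstone layer via the limestone band → the coal seam → the sandstone layer.

the chalk bed, the coal seam, the limestone band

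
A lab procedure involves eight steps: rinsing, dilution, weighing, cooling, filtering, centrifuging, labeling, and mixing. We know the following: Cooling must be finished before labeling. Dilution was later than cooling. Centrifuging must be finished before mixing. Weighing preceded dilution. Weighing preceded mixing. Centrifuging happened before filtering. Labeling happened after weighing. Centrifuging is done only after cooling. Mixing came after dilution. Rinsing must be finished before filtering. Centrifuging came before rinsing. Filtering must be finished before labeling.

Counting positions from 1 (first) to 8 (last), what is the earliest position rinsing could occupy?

3

Centrifuging and cooling must both come before rinsing — 2 forced predecessors.
Nothing else is forced ahead of rinsing, so its earliest slot is position 2 + 1 = 3.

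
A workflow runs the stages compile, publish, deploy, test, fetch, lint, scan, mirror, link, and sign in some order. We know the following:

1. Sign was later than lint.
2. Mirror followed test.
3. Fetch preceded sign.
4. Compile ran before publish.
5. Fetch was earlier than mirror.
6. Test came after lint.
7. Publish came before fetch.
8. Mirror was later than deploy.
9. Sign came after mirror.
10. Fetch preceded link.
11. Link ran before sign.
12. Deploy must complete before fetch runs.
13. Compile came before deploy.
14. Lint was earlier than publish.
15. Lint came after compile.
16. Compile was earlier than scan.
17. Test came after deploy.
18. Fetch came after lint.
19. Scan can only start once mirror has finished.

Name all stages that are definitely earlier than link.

compile, deploy, fetch, lint, publish

Directly stated before link: fetch.
Compile reaches link via compile → deploy → fetch → link.
Deploy reaches link via deploy → fetch → link.
Lint reaches link via lint → fetch → link.
Likewise publish reaches link by chaining the stated constraints.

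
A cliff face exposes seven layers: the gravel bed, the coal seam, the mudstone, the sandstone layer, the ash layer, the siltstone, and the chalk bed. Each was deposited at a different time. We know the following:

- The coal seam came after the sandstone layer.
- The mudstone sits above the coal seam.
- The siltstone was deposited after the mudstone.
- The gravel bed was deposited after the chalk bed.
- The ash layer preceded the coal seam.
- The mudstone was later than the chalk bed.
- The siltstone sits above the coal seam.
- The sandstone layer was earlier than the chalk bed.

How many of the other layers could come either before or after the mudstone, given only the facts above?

Forced before the mudstone: the ash layer, the chalk bed, the coal seam, and the sandstone layer; forced after the mudstone: the siltstone.
That leaves the gravel bed with no forced order relative to the mudstone — 1.

1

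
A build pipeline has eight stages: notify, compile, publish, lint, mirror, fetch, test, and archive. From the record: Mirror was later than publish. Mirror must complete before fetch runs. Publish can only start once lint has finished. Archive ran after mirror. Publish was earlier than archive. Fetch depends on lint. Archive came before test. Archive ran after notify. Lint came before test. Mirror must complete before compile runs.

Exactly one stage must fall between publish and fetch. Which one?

Tracing the constraints gives publish → mirror → fetch, so mirror sits after publish and before fetch.
No other stage is forced both after publish and before fetch.

mirror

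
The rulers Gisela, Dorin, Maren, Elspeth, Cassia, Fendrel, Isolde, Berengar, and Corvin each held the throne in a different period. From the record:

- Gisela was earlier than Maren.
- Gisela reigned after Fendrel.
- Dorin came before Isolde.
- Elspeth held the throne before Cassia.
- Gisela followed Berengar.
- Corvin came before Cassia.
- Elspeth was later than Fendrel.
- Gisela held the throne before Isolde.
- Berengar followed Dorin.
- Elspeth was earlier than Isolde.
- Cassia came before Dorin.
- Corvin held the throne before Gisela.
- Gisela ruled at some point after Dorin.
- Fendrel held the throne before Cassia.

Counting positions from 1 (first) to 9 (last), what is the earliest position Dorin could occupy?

5

Cassia, Corvin, Elspeth, and Fendrel must all come before Dorin — 4 forced predecessors.
Nothing else is forced ahead of Dorin, so their earliest slot is position 4 + 1 = 5.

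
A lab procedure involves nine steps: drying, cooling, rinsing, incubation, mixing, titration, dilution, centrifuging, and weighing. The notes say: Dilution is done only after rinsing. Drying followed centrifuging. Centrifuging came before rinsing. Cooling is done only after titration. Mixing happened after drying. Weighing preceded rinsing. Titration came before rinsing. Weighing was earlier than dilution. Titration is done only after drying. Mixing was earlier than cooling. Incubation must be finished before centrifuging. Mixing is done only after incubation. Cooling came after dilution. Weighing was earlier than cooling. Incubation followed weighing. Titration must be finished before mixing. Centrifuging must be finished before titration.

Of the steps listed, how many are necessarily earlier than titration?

4

Directly stated before titration: centrifuging and drying.
Incubation reaches titration via incubation → centrifuging → titration.
Weighing reaches titration via weighing → incubation → centrifuging → titration.
No chain forces mixing (or any of the others) ahead of titration.
That's centrifuging, drying, incubation, and weighing — 4 in all.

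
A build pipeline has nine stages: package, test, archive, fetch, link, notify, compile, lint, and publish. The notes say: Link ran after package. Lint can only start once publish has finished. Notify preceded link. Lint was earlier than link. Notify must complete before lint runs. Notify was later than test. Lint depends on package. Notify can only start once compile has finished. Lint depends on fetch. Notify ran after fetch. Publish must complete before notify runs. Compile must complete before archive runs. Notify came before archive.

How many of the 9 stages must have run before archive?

5

Directly stated before archive: compile and notify.
Fetch reaches archive via fetch → notify → archive.
Publish reaches archive via publish → notify → archive.
Test reaches archive via test → notify → archive.
No chain forces link (or any of the others) ahead of archive.
That's compile, fetch, notify, publish, and test — 5 in all.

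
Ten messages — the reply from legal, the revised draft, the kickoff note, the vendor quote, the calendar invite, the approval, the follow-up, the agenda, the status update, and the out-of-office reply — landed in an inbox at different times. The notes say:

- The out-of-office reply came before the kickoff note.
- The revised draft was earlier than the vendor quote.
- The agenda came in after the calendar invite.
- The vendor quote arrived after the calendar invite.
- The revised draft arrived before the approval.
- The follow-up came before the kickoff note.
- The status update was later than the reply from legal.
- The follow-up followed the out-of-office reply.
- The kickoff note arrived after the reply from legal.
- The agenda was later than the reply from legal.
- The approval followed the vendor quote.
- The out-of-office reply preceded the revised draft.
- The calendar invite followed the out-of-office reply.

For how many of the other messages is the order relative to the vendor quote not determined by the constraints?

5

Forced before the vendor quote: the calendar invite, the out-of-office reply, and the revised draft; forced after the vendor quote: the approval.
That leaves the agenda, the follow-up, the kickoff note, the reply from legal, and the status update with no forced order relative to the vendor quote — 5.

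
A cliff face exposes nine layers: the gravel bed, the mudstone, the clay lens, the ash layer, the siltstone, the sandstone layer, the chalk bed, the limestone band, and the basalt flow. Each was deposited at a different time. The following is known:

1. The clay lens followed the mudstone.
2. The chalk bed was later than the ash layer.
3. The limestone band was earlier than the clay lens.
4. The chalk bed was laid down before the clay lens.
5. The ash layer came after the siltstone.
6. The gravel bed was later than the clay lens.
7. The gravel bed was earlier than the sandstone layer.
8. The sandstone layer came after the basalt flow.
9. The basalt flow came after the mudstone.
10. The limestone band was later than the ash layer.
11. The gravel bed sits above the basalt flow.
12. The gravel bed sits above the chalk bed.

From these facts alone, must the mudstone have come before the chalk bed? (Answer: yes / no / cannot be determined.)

No chain of stated constraints runs from the mudstone to the chalk bed, and none runs from the chalk bed to the mudstone either.
So the relative order of the mudstone and the chalk bed is not fixed by the given facts.

cannot be determined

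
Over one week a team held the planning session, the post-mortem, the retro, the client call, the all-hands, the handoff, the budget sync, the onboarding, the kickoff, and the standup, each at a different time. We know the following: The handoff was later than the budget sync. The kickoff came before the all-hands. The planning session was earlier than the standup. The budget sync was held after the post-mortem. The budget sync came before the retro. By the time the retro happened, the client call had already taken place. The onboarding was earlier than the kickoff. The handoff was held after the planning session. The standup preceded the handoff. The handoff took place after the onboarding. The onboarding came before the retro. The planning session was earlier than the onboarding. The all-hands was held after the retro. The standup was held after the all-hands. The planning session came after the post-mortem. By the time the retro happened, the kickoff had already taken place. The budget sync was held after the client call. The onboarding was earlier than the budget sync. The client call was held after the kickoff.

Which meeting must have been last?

the handoff

Every other meeting has a chain of constraints placing it before the handoff, so the handoff is last.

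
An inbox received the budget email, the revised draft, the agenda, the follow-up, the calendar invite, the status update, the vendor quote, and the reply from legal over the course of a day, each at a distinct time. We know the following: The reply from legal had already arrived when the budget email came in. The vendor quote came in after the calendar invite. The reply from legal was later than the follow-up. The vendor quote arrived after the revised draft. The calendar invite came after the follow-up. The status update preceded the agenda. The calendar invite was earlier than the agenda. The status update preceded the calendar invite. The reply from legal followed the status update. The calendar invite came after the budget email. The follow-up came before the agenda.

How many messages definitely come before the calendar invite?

Directly stated before the calendar invite: the budget email, the follow-up, and the status update.
The reply from legal reaches the calendar invite via the reply from legal → the budget email → the calendar invite.
No chain forces the agenda (or any of the others) ahead of the calendar invite.
That's the budget email, the follow-up, the reply from legal, and the status update — 4 in all.

4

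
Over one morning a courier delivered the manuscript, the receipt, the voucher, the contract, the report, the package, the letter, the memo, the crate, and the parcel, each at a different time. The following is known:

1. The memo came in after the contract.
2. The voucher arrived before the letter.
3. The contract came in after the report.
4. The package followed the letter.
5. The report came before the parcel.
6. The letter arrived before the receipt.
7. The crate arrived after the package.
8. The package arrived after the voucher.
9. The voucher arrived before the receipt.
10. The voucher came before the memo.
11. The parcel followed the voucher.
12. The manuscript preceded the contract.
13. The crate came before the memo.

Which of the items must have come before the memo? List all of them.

the contract, the crate, the letter, the manuscript, the package, the report, the voucher

Directly stated before the memo: the contract, the crate, and the voucher.
The letter reaches the memo via the letter → the package → the crate → the memo.
The manuscript reaches the memo via the manuscript → the contract → the memo.
The package reaches the memo via the package → the crate → the memo.
Likewise the report reaches the memo by chaining the stated constraints.
No chain forces the parcel (or any of the others) ahead of the memo.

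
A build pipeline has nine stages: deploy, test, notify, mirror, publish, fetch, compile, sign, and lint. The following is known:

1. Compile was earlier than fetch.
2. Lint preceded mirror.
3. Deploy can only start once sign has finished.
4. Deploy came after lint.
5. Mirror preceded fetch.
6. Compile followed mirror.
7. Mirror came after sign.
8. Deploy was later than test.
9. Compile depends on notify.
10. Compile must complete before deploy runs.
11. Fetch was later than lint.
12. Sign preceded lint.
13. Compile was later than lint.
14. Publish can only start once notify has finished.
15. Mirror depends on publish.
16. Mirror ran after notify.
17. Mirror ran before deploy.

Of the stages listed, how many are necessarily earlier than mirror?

Directly stated before mirror: lint, notify, publish, and sign.
No chain forces fetch (or any of the others) ahead of mirror.
That's lint, notify, publish, and sign — 4 in all.

4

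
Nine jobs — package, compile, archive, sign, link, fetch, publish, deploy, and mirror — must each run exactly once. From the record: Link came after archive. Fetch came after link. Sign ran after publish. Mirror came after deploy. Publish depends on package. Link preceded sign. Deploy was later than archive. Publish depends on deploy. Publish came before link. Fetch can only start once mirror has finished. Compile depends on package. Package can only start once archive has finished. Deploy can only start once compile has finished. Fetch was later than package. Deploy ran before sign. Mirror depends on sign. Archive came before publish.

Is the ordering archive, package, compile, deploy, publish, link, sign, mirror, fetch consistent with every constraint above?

Check each stated constraint against the proposed order — e.g. archive is ahead of link; package is ahead of fetch. Every pair is in the required order; nothing is violated.

yes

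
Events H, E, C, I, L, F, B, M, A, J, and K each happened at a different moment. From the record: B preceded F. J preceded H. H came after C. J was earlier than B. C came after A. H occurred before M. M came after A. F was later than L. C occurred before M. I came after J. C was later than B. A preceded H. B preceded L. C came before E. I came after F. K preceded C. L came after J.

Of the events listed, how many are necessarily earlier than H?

Directly stated before H: A, C, and J.
B reaches H via B → C → H.
K reaches H via K → C → H.
That's A, B, C, J, and K — 5 in all.

5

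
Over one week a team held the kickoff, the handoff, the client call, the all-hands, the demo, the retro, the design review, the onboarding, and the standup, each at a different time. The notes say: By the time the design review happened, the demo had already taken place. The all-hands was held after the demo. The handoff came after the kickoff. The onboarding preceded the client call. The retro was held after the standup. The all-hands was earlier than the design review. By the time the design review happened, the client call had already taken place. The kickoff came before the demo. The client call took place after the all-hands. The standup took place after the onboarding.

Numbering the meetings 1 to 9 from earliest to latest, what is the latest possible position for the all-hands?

7

The all-hands must come before the client call and the design review — 2 meetings forced after it.
Everything else can be placed before the all-hands in some valid order, so the all-hands can sit as late as position 9 − 2 = 7.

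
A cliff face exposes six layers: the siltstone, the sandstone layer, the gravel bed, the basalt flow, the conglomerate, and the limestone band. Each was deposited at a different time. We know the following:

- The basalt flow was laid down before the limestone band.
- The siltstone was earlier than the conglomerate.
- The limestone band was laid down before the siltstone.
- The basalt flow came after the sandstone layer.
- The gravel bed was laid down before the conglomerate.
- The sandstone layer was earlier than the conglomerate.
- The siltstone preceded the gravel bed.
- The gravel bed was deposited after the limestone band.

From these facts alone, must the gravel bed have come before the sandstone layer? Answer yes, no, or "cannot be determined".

no

Tracing the constraints gives the sandstone layer → the basalt flow → the limestone band → the gravel bed, so the sandstone layer must come before the gravel bed.
That means the gravel bed cannot be before the sandstone layer.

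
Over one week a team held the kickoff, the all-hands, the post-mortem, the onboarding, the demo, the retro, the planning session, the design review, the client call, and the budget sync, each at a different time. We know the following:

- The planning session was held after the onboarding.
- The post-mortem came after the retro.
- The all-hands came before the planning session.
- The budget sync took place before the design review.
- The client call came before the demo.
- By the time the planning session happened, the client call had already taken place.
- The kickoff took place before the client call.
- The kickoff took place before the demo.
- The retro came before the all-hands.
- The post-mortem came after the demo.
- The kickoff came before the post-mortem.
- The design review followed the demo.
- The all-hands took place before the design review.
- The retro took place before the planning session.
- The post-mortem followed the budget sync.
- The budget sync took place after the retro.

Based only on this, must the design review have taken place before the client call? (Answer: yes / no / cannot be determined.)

no

Tracing the constraints gives the client call → the demo → the design review, so the client call must come before the design review.
That means the design review cannot be before the client call.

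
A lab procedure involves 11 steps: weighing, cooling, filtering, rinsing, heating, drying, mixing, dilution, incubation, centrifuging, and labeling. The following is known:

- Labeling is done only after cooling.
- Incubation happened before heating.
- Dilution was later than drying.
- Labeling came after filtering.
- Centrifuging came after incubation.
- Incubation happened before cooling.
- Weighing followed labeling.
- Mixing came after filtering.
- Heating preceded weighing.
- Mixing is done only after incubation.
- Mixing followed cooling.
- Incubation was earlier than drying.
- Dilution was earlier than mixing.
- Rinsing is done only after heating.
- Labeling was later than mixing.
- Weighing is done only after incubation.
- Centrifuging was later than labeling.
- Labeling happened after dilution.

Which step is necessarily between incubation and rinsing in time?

heating

Tracing the constraints gives incubation → heating → rinsing, so heating sits after incubation and before rinsing.
No other step is forced both after incubation and before rinsing.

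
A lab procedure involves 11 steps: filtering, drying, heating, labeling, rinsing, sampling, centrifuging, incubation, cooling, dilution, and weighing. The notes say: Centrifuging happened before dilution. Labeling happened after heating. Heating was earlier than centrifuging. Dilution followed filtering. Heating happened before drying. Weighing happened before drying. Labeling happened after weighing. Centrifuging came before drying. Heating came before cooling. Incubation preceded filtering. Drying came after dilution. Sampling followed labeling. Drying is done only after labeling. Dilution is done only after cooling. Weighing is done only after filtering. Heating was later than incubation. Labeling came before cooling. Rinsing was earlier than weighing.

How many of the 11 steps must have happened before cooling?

Directly stated before cooling: heating and labeling.
Filtering reaches cooling via filtering → weighing → labeling → cooling.
Incubation reaches cooling via incubation → heating → cooling.
Rinsing reaches cooling via rinsing → weighing → labeling → cooling.
Likewise weighing reaches cooling by chaining the stated constraints.
No chain forces drying (or any of the others) ahead of cooling.
That's filtering, heating, incubation, labeling, rinsing, and weighing — 6 in all.

6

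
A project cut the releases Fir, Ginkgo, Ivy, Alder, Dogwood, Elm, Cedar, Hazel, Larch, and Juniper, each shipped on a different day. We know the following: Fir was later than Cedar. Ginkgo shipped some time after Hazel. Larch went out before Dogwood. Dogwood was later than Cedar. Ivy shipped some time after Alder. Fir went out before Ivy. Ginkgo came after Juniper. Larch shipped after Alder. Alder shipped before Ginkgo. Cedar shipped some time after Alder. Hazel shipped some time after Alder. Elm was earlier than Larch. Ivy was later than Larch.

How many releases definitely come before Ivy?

Directly stated before Ivy: Alder, Fir, and Larch.
Cedar reaches Ivy via Cedar → Fir → Ivy.
Elm reaches Ivy via Elm → Larch → Ivy.
That's Alder, Cedar, Elm, Fir, and Larch — 5 in all.

5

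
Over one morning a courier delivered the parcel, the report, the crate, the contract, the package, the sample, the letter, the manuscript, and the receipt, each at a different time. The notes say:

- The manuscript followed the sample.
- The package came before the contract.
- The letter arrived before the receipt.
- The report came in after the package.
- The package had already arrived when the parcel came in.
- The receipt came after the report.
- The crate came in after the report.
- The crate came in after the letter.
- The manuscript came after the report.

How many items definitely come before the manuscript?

Directly stated before the manuscript: the report and the sample.
The package reaches the manuscript via the package → the report → the manuscript.
That's the package, the report, and the sample — 3 in all.

3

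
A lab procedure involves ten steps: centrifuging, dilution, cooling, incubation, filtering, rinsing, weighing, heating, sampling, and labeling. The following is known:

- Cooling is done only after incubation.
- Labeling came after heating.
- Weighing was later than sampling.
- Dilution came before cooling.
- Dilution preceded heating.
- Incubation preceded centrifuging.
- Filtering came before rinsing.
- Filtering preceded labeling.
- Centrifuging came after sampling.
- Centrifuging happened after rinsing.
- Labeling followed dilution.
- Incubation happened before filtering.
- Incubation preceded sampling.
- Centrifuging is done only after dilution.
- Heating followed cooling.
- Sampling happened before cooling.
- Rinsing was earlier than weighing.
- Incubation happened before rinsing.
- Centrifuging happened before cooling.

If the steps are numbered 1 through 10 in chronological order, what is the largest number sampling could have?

Sampling must come before centrifuging, cooling, heating, labeling, and weighing — 5 steps forced after it.
Everything else can be placed before sampling in some valid order, so sampling can sit as late as position 10 − 5 = 5.

5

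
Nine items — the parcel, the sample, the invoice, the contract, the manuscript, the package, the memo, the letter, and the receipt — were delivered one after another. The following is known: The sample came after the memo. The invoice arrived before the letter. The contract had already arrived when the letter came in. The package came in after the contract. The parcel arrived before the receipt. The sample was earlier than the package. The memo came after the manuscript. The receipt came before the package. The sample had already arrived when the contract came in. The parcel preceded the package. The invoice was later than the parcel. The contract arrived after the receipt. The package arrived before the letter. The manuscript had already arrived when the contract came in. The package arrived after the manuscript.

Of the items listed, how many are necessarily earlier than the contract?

5

Directly stated before the contract: the manuscript, the receipt, and the sample.
The memo reaches the contract via the memo → the sample → the contract.
The parcel reaches the contract via the parcel → the receipt → the contract.
No chain forces the invoice (or any of the others) ahead of the contract.
That's the manuscript, the memo, the parcel, the receipt, and the sample — 5 in all.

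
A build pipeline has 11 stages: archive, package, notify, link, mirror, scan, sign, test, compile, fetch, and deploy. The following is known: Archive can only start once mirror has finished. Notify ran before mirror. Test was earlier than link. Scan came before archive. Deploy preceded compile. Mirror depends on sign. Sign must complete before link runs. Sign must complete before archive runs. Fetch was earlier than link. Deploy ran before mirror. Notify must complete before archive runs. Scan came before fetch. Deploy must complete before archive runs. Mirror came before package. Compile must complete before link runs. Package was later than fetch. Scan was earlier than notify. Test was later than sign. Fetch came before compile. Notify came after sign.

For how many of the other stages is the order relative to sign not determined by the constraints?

4

Forced after sign: archive, link, mirror, notify, package, and test.
That leaves compile, deploy, fetch, and scan with no forced order relative to sign — 4.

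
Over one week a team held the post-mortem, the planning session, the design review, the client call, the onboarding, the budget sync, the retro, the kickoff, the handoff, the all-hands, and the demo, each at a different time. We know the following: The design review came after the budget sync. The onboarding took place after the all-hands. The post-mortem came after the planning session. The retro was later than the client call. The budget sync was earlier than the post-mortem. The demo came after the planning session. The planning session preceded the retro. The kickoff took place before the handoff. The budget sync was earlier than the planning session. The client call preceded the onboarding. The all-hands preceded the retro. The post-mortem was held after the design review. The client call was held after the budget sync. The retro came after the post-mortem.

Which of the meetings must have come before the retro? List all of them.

Directly stated before the retro: the all-hands, the client call, the planning session, and the post-mortem.
The budget sync reaches the retro via the budget sync → the planning session → the retro.
The design review reaches the retro via the design review → the post-mortem → the retro.
No chain forces the onboarding (or any of the others) ahead of the retro.

the all-hands, the budget sync, the client call, the design review, the planning session, the post-mortem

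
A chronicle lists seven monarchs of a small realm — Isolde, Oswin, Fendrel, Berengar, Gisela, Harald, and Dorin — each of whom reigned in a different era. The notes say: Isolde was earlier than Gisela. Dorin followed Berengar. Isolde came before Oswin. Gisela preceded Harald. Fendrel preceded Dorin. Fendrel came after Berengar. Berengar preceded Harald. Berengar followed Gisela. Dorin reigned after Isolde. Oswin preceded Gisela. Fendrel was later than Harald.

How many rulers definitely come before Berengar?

3

Directly stated before Berengar: Gisela.
Isolde reaches Berengar via Isolde → Gisela → Berengar.
Oswin reaches Berengar via Oswin → Gisela → Berengar.
That's Gisela, Isolde, and Oswin — 3 in all.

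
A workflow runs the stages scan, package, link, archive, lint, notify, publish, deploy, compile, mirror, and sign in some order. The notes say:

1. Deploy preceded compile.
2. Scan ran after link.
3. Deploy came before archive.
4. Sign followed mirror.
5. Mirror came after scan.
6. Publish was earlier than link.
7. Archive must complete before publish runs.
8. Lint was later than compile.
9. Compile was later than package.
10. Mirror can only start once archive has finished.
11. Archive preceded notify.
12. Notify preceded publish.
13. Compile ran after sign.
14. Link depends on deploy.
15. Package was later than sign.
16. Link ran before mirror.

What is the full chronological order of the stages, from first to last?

deploy, archive, notify, publish, link, scan, mirror, sign, package, compile, lint

The constraints fix every adjacent pair, so only one ordering works:
deploy → archive → notify → publish → link → scan → mirror → sign → package → compile → lint.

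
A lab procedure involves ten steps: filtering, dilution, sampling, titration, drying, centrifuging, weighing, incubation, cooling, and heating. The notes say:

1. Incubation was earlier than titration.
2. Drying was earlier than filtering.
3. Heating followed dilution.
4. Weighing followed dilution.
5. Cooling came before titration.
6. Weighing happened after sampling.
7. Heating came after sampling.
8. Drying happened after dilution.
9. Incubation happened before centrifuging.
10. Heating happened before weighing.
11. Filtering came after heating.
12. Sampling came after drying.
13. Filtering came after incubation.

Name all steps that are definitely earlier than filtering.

Directly stated before filtering: drying, heating, and incubation.
Dilution reaches filtering via dilution → drying → filtering.
Sampling reaches filtering via sampling → heating → filtering.

dilution, drying, heating, incubation, sampling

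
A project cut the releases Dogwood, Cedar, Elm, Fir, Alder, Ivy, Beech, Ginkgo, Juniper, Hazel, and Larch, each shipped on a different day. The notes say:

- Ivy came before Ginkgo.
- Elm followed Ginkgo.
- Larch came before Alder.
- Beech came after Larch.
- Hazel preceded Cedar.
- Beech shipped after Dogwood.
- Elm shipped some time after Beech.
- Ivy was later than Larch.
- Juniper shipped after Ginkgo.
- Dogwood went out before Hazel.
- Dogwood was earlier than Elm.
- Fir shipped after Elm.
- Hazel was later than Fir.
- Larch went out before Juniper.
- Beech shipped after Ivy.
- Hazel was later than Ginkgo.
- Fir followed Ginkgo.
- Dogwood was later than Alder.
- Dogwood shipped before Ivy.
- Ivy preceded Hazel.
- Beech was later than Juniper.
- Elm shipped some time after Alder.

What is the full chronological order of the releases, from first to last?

Larch, Alder, Dogwood, Ivy, Ginkgo, Juniper, Beech, Elm, Fir, Hazel, Cedar

The constraints fix every adjacent pair, so only one ordering works:
Larch → Alder → Dogwood → Ivy → Ginkgo → Juniper → Beech → Elm → Fir → Hazel → Cedar.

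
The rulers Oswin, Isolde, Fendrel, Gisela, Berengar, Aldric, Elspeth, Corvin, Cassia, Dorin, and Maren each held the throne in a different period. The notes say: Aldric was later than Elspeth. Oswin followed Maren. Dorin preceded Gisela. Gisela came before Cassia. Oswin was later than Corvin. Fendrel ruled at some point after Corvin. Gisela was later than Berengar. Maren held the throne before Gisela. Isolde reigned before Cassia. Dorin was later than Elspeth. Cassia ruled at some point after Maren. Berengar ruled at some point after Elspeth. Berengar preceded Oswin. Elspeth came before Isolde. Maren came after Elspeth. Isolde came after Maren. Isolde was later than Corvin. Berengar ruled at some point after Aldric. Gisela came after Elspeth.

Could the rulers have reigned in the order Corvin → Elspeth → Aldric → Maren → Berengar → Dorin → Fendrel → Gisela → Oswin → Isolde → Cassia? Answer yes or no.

yes

Check each stated constraint against the proposed order — e.g. Elspeth is ahead of Isolde; Corvin is ahead of Isolde. Every pair is in the required order; nothing is violated.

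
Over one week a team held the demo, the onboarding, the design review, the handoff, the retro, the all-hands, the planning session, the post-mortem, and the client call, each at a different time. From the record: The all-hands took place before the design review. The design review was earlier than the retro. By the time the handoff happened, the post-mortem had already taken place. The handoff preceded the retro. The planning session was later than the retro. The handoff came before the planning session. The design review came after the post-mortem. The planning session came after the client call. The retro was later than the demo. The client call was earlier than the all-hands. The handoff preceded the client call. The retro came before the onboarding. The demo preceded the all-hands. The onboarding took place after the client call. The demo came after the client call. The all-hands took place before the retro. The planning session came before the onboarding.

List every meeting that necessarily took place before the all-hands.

Directly stated before the all-hands: the client call and the demo.
The handoff reaches the all-hands via the handoff → the client call → the all-hands.
The post-mortem reaches the all-hands via the post-mortem → the handoff → the client call → the all-hands.
No chain forces the retro (or any of the others) ahead of the all-hands.

the client call, the demo, the handoff, the post-mortem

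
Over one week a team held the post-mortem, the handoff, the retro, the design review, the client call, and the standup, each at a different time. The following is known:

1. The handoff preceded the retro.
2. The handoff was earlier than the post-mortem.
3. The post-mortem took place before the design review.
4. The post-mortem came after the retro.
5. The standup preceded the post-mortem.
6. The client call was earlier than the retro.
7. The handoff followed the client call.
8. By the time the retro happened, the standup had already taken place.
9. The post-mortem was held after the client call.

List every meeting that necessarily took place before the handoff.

the client call

Directly stated before the handoff: the client call.
No chain forces the post-mortem (or any of the others) ahead of the handoff.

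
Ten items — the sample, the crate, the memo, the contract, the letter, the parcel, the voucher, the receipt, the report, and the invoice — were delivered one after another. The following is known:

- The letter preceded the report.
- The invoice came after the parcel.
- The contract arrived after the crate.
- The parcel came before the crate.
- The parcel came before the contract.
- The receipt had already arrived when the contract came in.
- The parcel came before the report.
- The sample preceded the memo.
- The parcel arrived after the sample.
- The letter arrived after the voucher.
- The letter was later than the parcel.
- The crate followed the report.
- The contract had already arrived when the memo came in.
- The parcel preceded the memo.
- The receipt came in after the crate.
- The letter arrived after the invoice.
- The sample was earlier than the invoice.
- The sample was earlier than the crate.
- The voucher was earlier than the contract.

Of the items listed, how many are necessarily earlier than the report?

Directly stated before the report: the letter and the parcel.
The invoice reaches the report via the invoice → the letter → the report.
The sample reaches the report via the sample → the parcel → the report.
The voucher reaches the report via the voucher → the letter → the report.
No chain forces the contract (or any of the others) ahead of the report.
That's the invoice, the letter, the parcel, the sample, and the voucher — 5 in all.

5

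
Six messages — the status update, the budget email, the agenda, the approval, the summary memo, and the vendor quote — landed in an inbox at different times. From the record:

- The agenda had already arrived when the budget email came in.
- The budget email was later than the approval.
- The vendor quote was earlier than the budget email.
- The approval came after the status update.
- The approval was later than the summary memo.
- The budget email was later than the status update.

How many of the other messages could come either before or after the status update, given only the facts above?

Forced after the status update: the approval and the budget email.
That leaves the agenda, the summary memo, and the vendor quote with no forced order relative to the status update — 3.

3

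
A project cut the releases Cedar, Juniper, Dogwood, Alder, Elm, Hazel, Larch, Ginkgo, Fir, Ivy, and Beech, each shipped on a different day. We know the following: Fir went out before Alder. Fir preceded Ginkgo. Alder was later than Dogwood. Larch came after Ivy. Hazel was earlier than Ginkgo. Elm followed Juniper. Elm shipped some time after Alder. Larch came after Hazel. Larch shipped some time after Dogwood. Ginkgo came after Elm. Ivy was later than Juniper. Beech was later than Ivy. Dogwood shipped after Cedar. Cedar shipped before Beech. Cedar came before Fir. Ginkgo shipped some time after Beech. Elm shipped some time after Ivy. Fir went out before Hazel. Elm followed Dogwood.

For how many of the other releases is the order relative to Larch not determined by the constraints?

4

Forced before Larch: Cedar, Dogwood, Fir, Hazel, Ivy, and Juniper.
That leaves Alder, Beech, Elm, and Ginkgo with no forced order relative to Larch — 4.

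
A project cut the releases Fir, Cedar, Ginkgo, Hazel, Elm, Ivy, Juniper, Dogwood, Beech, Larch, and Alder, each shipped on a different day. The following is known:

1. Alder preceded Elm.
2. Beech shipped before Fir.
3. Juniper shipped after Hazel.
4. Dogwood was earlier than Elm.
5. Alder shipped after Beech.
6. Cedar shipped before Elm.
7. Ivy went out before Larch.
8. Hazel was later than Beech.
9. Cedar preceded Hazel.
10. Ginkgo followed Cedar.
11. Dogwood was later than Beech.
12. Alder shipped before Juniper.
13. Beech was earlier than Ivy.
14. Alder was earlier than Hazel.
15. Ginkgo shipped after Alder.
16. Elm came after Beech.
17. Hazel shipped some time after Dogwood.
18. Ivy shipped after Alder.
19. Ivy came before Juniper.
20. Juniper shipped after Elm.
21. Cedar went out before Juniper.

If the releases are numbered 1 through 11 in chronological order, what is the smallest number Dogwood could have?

Beech must come before Dogwood — 1 forced predecessor.
Nothing else is forced ahead of Dogwood, so its earliest slot is position 1 + 1 = 2.

2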